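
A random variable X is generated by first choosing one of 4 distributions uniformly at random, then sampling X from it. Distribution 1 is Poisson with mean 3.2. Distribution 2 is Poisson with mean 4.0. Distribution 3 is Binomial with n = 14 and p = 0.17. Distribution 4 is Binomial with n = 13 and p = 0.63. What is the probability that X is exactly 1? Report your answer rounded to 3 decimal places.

0.104

Conditional on each component, P(X = 1): 1: 0.130439; 2: 0.0732626; 3: 0.211151; 4: 5.39144e-05.
By total probability, P(X = 1) = 0.25·0.130439 + 0.25·0.0732626 + 0.25·0.211151 + 0.25·5.39144e-05 = 0.103727.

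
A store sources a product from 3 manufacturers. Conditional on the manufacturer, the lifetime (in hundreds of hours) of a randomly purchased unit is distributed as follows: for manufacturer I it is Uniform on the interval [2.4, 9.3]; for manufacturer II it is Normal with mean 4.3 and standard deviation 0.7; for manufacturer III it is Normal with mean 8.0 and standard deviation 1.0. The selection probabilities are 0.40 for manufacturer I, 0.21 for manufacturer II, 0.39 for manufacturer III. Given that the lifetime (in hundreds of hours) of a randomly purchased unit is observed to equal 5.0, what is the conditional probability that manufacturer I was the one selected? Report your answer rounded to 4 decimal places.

Likelihoods f(5.0 | ·): I: 0.144928; II: 0.345672; III: 0.00443185.
Posterior ∝ prior × likelihood. Numerator for I: 0.4·0.144928 = 0.057971.
Normalizing constant: 0.4·0.144928 + 0.21·0.345672 + 0.39·0.00443185 = 0.132291.
P(I | observation) = 0.057971 / 0.132291 = 0.438209.

0.4382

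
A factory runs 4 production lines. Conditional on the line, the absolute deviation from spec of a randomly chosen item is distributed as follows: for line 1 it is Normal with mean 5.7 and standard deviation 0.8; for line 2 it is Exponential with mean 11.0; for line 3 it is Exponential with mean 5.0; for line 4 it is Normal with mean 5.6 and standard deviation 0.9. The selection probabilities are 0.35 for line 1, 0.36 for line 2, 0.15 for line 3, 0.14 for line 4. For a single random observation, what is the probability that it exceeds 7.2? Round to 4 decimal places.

Conditional on each line, P(X > 7.2): 1: 0.0303964; 2: 0.519678; 3: 0.236928; 4: 0.0377202.
By total probability, P(X > 7.2) = 0.35·0.0303964 + 0.36·0.519678 + 0.15·0.236928 + 0.14·0.0377202 = 0.238543.

0.2385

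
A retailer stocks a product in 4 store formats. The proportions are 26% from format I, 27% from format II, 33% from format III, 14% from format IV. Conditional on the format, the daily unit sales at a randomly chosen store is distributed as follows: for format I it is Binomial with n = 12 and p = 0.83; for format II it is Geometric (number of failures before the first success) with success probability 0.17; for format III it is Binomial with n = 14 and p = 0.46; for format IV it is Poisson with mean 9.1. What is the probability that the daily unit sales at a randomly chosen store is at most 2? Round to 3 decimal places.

Conditional on each format, P(X ≤ 2): I: 9.51337e-07; II: 0.428213; III: 0.0141554; IV: 0.00575135.
By total probability, P(X ≤ 2) = 0.26·9.51337e-07 + 0.27·0.428213 + 0.33·0.0141554 + 0.14·0.00575135 = 0.121094.

0.121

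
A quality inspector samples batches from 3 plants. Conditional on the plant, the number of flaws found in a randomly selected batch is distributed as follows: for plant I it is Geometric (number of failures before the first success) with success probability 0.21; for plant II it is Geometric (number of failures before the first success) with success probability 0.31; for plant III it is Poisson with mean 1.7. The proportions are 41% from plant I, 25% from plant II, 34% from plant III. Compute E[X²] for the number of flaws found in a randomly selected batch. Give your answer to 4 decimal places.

For each component E[X²] = Var + (mean)², giving I: 32.0658; II: 12.1342; III: 4.59.
Overall E[X²] = 0.41·32.0658 + 0.25·12.1342 + 0.34·4.59 = 17.7411.

17.7411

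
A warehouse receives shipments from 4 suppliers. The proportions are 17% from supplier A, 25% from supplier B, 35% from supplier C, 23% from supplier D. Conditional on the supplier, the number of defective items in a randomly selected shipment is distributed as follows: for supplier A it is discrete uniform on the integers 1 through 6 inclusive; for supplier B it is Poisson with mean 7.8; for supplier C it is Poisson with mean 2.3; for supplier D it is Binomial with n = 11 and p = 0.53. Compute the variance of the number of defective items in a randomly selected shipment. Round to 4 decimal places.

Per component, A: μ=3.5, E[X²]=15.1667; B: μ=7.8, E[X²]=68.64; C: μ=2.3, E[X²]=7.59; D: μ=5.83, E[X²]=36.729.
E[X] = 0.17·3.5 + 0.25·7.8 + 0.35·2.3 + 0.23·5.83 = 4.6909.
E[X²] = 0.17·15.1667 + 0.25·68.64 + 0.35·7.59 + 0.23·36.729 = 30.8425.
Var(X) = E[X²] − (E[X])² = 30.8425 − 22.0045 = 8.83796.

8.8380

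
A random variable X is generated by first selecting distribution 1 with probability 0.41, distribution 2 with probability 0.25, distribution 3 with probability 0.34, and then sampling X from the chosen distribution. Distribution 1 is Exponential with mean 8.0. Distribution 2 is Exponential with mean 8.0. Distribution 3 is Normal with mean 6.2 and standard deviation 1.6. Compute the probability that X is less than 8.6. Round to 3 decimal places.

0.752

Conditional on each component, P(X < 8.6): 1: 0.658702; 2: 0.658702; 3: 0.933193.
By total probability, P(X < 8.6) = 0.41·0.658702 + 0.25·0.658702 + 0.34·0.933193 = 0.752029.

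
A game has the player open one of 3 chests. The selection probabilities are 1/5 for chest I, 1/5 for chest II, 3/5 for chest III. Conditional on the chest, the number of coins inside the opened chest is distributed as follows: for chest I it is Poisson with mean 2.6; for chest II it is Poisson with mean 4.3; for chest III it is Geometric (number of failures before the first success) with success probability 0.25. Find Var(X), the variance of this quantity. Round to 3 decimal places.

8.918

Per component, I: μ=2.6, E[X²]=9.36; II: μ=4.3, E[X²]=22.79; III: μ=3, E[X²]=21.
E[X] = 0.2·2.6 + 0.2·4.3 + 0.6·3 = 3.18.
E[X²] = 0.2·9.36 + 0.2·22.79 + 0.6·21 = 19.03.
Var(X) = E[X²] − (E[X])² = 19.03 − 10.1124 = 8.9176.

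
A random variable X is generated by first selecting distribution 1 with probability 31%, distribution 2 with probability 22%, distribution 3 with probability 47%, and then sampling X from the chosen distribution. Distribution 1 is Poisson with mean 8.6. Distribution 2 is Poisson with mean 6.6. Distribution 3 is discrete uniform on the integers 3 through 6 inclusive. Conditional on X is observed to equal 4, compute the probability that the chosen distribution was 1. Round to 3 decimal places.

0.084

Likelihoods P(X=4 | ·): 1: 0.0419614; 2: 0.107553; 3: 0.25.
Posterior ∝ prior × likelihood. Numerator for 1: 0.31·0.0419614 = 0.013008.
Normalizing constant: 0.31·0.0419614 + 0.22·0.107553 + 0.47·0.25 = 0.15417.
P(1 | observation) = 0.013008 / 0.15417 = 0.0843748.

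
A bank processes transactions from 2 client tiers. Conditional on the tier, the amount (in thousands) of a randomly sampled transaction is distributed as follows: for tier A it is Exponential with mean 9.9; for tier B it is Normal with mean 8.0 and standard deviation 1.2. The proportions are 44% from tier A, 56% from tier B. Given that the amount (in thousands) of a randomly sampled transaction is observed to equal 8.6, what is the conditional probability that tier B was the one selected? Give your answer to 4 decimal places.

Likelihoods f(8.6 | ·): A: 0.0423739; B: 0.293388.
Posterior ∝ prior × likelihood. Numerator for B: 0.56·0.293388 = 0.164297.
Normalizing constant: 0.44·0.0423739 + 0.56·0.293388 = 0.182942.
P(B | observation) = 0.164297 / 0.182942 = 0.898085.

0.8981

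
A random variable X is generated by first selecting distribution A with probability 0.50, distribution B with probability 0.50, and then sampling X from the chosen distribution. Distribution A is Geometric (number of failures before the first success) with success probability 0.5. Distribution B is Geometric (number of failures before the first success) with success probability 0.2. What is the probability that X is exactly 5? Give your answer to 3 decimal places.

Conditional on each component, P(X = 5): A: 0.015625; B: 0.065536.
By total probability, P(X = 5) = 0.5·0.015625 + 0.5·0.065536 = 0.0405805.

0.041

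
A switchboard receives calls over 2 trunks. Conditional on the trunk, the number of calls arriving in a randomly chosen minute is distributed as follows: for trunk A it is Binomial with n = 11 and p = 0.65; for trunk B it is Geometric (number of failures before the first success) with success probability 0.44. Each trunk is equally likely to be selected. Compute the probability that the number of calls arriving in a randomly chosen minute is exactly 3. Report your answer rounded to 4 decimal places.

Conditional on each trunk, P(X = 3): A: 0.010204; B: 0.077271.
By total probability, P(X = 3) = 0.5·0.010204 + 0.5·0.077271 = 0.0437375.

0.0437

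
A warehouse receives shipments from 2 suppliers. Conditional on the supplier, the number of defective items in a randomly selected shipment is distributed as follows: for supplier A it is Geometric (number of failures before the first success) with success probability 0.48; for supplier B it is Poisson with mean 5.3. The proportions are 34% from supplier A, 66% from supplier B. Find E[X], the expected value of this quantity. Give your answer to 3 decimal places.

3.866

Component means — A: 1.08333; B: 5.3.
E[X] = 0.34·1.08333 + 0.66·5.3 = 3.86633.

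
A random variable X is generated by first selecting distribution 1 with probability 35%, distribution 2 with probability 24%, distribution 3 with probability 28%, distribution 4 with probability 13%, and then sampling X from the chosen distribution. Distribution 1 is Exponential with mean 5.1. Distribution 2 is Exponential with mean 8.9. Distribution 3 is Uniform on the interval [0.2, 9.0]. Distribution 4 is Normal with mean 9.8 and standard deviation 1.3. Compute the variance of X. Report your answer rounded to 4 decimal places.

34.6351

Per component, 1: μ=5.1, E[X²]=52.02; 2: μ=8.9, E[X²]=158.42; 3: μ=4.6, E[X²]=27.6133; 4: μ=9.8, E[X²]=97.73.
E[X] = 0.35·5.1 + 0.24·8.9 + 0.28·4.6 + 0.13·9.8 = 6.483.
E[X²] = 0.35·52.02 + 0.24·158.42 + 0.28·27.6133 + 0.13·97.73 = 76.6644.
Var(X) = E[X²] − (E[X])² = 76.6644 − 42.0293 = 34.6351.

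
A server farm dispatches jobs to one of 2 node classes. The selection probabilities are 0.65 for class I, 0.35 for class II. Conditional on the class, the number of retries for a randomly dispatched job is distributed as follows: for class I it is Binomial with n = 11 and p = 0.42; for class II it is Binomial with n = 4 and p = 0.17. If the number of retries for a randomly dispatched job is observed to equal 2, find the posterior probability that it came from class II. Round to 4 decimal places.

0.4716

Likelihoods P(X=2 | ·): I: 0.0720631; II: 0.119455.
Posterior ∝ prior × likelihood. Numerator for II: 0.35·0.119455 = 0.0418093.
Normalizing constant: 0.65·0.0720631 + 0.35·0.119455 = 0.0886504.
P(II | observation) = 0.0418093 / 0.0886504 = 0.471621.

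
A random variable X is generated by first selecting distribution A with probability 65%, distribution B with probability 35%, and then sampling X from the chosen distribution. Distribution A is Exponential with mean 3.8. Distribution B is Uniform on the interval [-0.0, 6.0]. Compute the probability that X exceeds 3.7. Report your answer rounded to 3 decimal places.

Conditional on each component, P(X > 3.7): A: 0.377689; B: 0.383333.
By total probability, P(X > 3.7) = 0.65·0.377689 + 0.35·0.383333 = 0.379665.

0.380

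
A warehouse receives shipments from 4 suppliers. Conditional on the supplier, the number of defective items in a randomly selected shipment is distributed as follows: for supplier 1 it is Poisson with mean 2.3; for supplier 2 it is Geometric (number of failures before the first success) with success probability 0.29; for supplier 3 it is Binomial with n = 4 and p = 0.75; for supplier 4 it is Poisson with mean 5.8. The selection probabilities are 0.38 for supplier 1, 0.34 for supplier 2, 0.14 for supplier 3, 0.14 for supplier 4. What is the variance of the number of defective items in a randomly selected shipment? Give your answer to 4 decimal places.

6.0449

Per component, 1: μ=2.3, E[X²]=7.59; 2: μ=2.44828, E[X²]=14.4364; 3: μ=3, E[X²]=9.75; 4: μ=5.8, E[X²]=39.44.
E[X] = 0.38·2.3 + 0.34·2.44828 + 0.14·3 + 0.14·5.8 = 2.93841.
E[X²] = 0.38·7.59 + 0.34·14.4364 + 0.14·9.75 + 0.14·39.44 = 14.6792.
Var(X) = E[X²] − (E[X])² = 14.6792 − 8.63428 = 6.0449.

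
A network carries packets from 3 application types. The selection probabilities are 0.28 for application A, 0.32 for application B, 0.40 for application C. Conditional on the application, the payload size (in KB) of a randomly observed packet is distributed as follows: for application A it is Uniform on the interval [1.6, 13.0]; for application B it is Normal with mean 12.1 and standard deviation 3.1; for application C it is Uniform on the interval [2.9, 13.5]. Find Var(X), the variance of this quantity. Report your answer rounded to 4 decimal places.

Per component, A: μ=7.3, E[X²]=64.12; B: μ=12.1, E[X²]=156.02; C: μ=8.2, E[X²]=76.6033.
E[X] = 0.28·7.3 + 0.32·12.1 + 0.4·8.2 = 9.196.
E[X²] = 0.28·64.12 + 0.32·156.02 + 0.4·76.6033 = 98.5213.
Var(X) = E[X²] − (E[X])² = 98.5213 − 84.5664 = 13.9549.

13.9549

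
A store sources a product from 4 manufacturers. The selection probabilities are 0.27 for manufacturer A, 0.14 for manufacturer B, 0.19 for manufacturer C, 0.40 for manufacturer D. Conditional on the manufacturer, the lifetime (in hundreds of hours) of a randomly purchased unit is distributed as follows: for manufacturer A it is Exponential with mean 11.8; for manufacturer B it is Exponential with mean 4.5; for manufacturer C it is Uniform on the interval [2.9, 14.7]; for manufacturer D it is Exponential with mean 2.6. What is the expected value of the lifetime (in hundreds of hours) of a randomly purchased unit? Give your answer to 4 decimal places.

6.5280

Component means — A: 11.8; B: 4.5; C: 8.8; D: 2.6.
E[X] = 0.27·11.8 + 0.14·4.5 + 0.19·8.8 + 0.4·2.6 = 6.528.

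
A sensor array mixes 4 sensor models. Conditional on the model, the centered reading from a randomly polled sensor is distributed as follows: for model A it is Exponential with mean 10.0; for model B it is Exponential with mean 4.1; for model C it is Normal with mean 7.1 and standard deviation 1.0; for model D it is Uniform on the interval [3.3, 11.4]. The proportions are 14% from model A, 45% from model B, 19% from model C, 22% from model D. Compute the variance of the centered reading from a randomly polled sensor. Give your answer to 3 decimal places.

Per component, A: μ=10, E[X²]=200; B: μ=4.1, E[X²]=33.62; C: μ=7.1, E[X²]=51.41; D: μ=7.35, E[X²]=59.49.
E[X] = 0.14·10 + 0.45·4.1 + 0.19·7.1 + 0.22·7.35 = 6.211.
E[X²] = 0.14·200 + 0.45·33.62 + 0.19·51.41 + 0.22·59.49 = 65.9847.
Var(X) = E[X²] − (E[X])² = 65.9847 − 38.5765 = 27.4082.

27.408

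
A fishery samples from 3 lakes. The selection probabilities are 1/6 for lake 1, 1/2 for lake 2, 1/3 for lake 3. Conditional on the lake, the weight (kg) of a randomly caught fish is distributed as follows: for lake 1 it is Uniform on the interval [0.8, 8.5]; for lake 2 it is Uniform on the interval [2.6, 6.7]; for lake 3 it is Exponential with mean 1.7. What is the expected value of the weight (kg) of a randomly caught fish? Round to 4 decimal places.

3.6667

Component means — 1: 4.65; 2: 4.65; 3: 1.7.
E[X] = 0.166667·4.65 + 0.5·4.65 + 0.333333·1.7 = 3.66667.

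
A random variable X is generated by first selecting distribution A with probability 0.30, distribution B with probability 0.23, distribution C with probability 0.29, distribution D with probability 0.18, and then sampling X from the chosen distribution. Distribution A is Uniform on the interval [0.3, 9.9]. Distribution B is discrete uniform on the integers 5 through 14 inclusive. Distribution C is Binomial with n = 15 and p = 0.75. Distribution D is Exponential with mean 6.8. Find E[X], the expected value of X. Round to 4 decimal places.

Component means — A: 5.1; B: 9.5; C: 11.25; D: 6.8.
E[X] = 0.3·5.1 + 0.23·9.5 + 0.29·11.25 + 0.18·6.8 = 8.2015.

8.2015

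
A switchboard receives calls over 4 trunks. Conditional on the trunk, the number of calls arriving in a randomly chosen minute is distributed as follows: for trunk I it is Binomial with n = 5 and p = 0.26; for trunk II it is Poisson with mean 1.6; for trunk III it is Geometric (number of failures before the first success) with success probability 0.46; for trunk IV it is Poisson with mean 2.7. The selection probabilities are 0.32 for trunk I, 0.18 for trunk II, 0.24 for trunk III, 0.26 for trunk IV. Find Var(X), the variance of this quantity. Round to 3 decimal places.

Per component, I: μ=1.3, E[X²]=2.652; II: μ=1.6, E[X²]=4.16; III: μ=1.17391, E[X²]=3.93006; IV: μ=2.7, E[X²]=9.99.
E[X] = 0.32·1.3 + 0.18·1.6 + 0.24·1.17391 + 0.26·2.7 = 1.68774.
E[X²] = 0.32·2.652 + 0.18·4.16 + 0.24·3.93006 + 0.26·9.99 = 5.13805.
Var(X) = E[X²] − (E[X])² = 5.13805 − 2.84846 = 2.28959.

2.290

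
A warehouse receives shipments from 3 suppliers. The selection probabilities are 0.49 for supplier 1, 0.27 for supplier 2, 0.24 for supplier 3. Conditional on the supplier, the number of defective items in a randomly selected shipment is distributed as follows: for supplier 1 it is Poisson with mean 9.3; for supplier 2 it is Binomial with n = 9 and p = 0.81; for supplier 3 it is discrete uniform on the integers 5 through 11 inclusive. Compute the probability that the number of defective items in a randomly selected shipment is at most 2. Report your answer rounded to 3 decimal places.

0.002

Conditional on each supplier, P(X ≤ 2): 1: 0.00489531; 2: 0.000223833; 3: 0.
By total probability, P(X ≤ 2) = 0.49·0.00489531 + 0.27·0.000223833 + 0.24·0 = 0.00245914.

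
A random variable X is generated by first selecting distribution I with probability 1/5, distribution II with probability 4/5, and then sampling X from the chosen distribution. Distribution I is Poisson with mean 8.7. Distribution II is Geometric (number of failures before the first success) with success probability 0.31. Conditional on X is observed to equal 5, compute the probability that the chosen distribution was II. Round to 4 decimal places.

0.7370

Likelihoods P(X=5 | ·): I: 0.0691915; II: 0.048485.
Posterior ∝ prior × likelihood. Numerator for II: 0.8·0.048485 = 0.038788.
Normalizing constant: 0.2·0.0691915 + 0.8·0.048485 = 0.0526263.
P(II | observation) = 0.038788 / 0.0526263 = 0.737046.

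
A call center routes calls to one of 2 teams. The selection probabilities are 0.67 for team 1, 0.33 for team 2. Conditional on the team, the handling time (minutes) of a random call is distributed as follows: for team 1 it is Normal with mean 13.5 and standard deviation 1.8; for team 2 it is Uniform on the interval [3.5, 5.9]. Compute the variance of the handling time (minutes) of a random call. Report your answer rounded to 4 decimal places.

19.4512

Per component, 1: μ=13.5, E[X²]=185.49; 2: μ=4.7, E[X²]=22.57.
E[X] = 0.67·13.5 + 0.33·4.7 = 10.596.
E[X²] = 0.67·185.49 + 0.33·22.57 = 131.726.
Var(X) = E[X²] − (E[X])² = 131.726 − 112.275 = 19.4512.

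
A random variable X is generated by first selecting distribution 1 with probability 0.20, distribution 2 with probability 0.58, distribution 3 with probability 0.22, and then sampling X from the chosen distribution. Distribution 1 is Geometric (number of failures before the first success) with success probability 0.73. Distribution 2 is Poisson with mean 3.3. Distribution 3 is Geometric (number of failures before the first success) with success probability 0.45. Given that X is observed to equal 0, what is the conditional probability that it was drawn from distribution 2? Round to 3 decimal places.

Likelihoods P(X=0 | ·): 1: 0.73; 2: 0.0368832; 3: 0.45.
Posterior ∝ prior × likelihood. Numerator for 2: 0.58·0.0368832 = 0.0213922.
Normalizing constant: 0.2·0.73 + 0.58·0.0368832 + 0.22·0.45 = 0.266392.
P(2 | observation) = 0.0213922 / 0.266392 = 0.0803035.

0.080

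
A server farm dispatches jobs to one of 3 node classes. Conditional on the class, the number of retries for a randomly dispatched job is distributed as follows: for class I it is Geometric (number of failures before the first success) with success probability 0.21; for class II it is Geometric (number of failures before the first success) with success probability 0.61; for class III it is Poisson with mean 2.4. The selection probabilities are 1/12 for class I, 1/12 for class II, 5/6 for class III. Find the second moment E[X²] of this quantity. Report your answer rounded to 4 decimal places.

9.5936

For each component E[X²] = Var + (mean)², giving I: 32.0658; II: 1.45687; III: 8.16.
Overall E[X²] = 0.0833333·32.0658 + 0.0833333·1.45687 + 0.833333·8.16 = 9.59355.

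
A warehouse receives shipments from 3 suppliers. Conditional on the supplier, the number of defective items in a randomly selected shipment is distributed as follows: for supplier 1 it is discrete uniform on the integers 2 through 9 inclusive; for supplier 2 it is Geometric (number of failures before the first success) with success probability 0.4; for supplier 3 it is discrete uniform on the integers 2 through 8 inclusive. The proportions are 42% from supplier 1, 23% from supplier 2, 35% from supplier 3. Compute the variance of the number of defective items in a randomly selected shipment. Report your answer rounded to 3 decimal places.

7.036

Per component, 1: μ=5.5, E[X²]=35.5; 2: μ=1.5, E[X²]=6; 3: μ=5, E[X²]=29.
E[X] = 0.42·5.5 + 0.23·1.5 + 0.35·5 = 4.405.
E[X²] = 0.42·35.5 + 0.23·6 + 0.35·29 = 26.44.
Var(X) = E[X²] − (E[X])² = 26.44 − 19.404 = 7.03597.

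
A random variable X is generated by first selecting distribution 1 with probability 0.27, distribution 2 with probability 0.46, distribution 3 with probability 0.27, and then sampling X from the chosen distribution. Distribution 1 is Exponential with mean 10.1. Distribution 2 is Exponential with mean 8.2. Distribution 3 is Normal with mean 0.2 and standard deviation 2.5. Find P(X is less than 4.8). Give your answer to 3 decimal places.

0.567

Conditional on each component, P(X < 4.8): 1: 0.378269; 2: 0.443098; 3: 0.967116.
By total probability, P(X < 4.8) = 0.27·0.378269 + 0.46·0.443098 + 0.27·0.967116 = 0.567079.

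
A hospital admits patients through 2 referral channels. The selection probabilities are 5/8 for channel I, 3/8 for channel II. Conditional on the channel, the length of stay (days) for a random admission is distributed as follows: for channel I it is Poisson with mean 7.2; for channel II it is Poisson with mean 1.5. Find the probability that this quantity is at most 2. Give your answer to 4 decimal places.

0.3192

Conditional on each channel, P(X ≤ 2): I: 0.0254735; II: 0.808847.
By total probability, P(X ≤ 2) = 0.625·0.0254735 + 0.375·0.808847 = 0.319239.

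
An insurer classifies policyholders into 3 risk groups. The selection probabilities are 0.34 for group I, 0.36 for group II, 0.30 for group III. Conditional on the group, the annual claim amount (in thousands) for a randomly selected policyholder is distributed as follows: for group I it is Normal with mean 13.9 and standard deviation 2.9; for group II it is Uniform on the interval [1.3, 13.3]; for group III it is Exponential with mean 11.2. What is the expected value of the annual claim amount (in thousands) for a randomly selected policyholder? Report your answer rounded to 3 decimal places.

10.714

Component means — I: 13.9; II: 7.3; III: 11.2.
E[X] = 0.34·13.9 + 0.36·7.3 + 0.3·11.2 = 10.714.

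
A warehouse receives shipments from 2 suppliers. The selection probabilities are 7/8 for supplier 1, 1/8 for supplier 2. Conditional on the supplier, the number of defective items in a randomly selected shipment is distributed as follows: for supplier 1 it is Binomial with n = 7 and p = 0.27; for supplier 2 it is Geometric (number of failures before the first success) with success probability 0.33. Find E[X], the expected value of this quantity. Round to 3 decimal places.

1.908

Component means — 1: 1.89; 2: 2.0303.
E[X] = 0.875·1.89 + 0.125·2.0303 = 1.90754.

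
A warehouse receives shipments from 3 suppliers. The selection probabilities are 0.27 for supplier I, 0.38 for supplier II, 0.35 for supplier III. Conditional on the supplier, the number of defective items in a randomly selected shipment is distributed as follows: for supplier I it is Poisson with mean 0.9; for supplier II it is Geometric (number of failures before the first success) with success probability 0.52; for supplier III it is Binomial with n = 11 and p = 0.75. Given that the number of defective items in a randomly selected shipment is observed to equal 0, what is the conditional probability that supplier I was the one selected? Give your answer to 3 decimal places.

0.357

Likelihoods P(X=0 | ·): I: 0.40657; II: 0.52; III: 2.38419e-07.
Posterior ∝ prior × likelihood. Numerator for I: 0.27·0.40657 = 0.109774.
Normalizing constant: 0.27·0.40657 + 0.38·0.52 + 0.35·2.38419e-07 = 0.307374.
P(I | observation) = 0.109774 / 0.307374 = 0.357134.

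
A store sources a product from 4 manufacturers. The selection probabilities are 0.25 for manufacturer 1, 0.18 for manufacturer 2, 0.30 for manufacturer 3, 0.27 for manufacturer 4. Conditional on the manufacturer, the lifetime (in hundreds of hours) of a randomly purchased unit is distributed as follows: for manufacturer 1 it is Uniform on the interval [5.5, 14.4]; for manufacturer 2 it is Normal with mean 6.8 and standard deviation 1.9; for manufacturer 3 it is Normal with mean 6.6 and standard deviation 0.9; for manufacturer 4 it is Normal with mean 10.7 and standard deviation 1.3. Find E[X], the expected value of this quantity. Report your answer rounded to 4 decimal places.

8.5805

Component means — 1: 9.95; 2: 6.8; 3: 6.6; 4: 10.7.
E[X] = 0.25·9.95 + 0.18·6.8 + 0.3·6.6 + 0.27·10.7 = 8.5805.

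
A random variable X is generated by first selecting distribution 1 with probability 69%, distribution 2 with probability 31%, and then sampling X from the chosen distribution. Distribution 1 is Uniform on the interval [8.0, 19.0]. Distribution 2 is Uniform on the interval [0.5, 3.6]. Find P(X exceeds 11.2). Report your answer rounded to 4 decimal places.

Conditional on each component, P(X > 11.2): 1: 0.709091; 2: 0.
By total probability, P(X > 11.2) = 0.69·0.709091 + 0.31·0 = 0.489273.

0.4893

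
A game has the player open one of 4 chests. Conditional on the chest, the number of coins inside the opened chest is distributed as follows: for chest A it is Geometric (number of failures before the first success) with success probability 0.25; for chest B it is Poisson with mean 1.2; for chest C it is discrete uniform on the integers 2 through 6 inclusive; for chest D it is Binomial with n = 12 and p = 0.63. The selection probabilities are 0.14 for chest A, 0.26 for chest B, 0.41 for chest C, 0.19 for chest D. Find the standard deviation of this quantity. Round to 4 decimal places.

Per component, A: μ=3, E[X²]=21; B: μ=1.2, E[X²]=2.64; C: μ=4, E[X²]=18; D: μ=7.56, E[X²]=59.9508.
E[X] = 0.14·3 + 0.26·1.2 + 0.41·4 + 0.19·7.56 = 3.8084.
E[X²] = 0.14·21 + 0.26·2.64 + 0.41·18 + 0.19·59.9508 = 22.3971.
Var(X) = E[X²] − (E[X])² = 22.3971 − 14.5039 = 7.89314.
SD(X) = √7.89314 = 2.80947.

2.8095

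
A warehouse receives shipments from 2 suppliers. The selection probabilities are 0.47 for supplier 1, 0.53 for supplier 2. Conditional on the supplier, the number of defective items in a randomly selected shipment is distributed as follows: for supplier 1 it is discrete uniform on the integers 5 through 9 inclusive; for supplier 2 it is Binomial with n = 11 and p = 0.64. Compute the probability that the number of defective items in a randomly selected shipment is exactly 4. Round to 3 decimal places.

0.023

Conditional on each supplier, P(X = 4): 1: 0; 2: 0.0433862.
By total probability, P(X = 4) = 0.47·0 + 0.53·0.0433862 = 0.0229947.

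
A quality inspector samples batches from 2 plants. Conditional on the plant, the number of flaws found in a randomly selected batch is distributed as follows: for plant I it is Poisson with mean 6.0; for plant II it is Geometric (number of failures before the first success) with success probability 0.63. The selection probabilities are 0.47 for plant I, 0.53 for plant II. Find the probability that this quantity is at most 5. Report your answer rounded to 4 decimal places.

Conditional on each plant, P(X ≤ 5): I: 0.44568; II: 0.997434.
By total probability, P(X ≤ 5) = 0.47·0.44568 + 0.53·0.997434 = 0.73811.

0.7381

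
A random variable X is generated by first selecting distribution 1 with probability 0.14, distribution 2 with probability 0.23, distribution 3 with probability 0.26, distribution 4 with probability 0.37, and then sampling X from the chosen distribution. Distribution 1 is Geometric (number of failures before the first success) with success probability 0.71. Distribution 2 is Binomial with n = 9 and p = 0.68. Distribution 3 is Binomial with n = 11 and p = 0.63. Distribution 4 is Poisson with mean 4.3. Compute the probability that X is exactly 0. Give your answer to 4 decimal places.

0.1044

Conditional on each component, P(X = 0): 1: 0.71; 2: 3.51844e-05; 3: 1.77918e-05; 4: 0.0135686.
By total probability, P(X = 0) = 0.14·0.71 + 0.23·3.51844e-05 + 0.26·1.77918e-05 + 0.37·0.0135686 = 0.104433.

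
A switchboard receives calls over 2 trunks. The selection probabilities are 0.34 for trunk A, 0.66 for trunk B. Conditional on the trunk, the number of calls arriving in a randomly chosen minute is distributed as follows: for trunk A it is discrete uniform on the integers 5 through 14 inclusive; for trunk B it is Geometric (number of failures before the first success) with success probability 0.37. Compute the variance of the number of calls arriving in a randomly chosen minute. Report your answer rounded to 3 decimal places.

Per component, A: μ=9.5, E[X²]=98.5; B: μ=1.7027, E[X²]=7.5011.
E[X] = 0.34·9.5 + 0.66·1.7027 = 4.35378.
E[X²] = 0.34·98.5 + 0.66·7.5011 = 38.4407.
Var(X) = E[X²] − (E[X])² = 38.4407 − 18.9554 = 19.4853.

19.485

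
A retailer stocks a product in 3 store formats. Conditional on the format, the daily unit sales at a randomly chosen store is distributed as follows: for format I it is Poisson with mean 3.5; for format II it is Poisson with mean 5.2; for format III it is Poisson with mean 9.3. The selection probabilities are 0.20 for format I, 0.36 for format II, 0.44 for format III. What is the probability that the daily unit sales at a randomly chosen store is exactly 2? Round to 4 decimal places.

Conditional on each format, P(X = 2): I: 0.184959; II: 0.074584; III: 0.00395364.
By total probability, P(X = 2) = 0.2·0.184959 + 0.36·0.074584 + 0.44·0.00395364 = 0.0655816.

0.0656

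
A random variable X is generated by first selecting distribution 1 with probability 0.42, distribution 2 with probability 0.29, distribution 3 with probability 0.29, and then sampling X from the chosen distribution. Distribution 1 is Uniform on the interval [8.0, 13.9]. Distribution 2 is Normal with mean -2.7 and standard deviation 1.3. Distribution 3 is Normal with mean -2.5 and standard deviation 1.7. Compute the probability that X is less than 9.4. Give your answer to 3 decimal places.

0.680

Conditional on each component, P(X < 9.4): 1: 0.237288; 2: 1; 3: 1.
By total probability, P(X < 9.4) = 0.42·0.237288 + 0.29·1 + 0.29·1 = 0.679661.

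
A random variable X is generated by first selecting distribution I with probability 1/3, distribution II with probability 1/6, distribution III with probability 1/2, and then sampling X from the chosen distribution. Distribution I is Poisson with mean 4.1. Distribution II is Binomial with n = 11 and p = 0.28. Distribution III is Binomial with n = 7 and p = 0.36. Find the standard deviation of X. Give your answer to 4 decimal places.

1.7443

Per component, I: μ=4.1, E[X²]=20.91; II: μ=3.08, E[X²]=11.704; III: μ=2.52, E[X²]=7.9632.
E[X] = 0.333333·4.1 + 0.166667·3.08 + 0.5·2.52 = 3.14.
E[X²] = 0.333333·20.91 + 0.166667·11.704 + 0.5·7.9632 = 12.9023.
Var(X) = E[X²] − (E[X])² = 12.9023 − 9.8596 = 3.04267.
SD(X) = √3.04267 = 1.74432.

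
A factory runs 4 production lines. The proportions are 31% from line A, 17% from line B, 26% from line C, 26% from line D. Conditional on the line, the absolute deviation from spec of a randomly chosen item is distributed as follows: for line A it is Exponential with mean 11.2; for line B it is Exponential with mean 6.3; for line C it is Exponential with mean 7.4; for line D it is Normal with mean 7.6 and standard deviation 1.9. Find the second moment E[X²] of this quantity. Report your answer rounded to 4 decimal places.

For each component E[X²] = Var + (mean)², giving A: 250.88; B: 79.38; C: 109.52; D: 61.37.
Overall E[X²] = 0.31·250.88 + 0.17·79.38 + 0.26·109.52 + 0.26·61.37 = 135.699.

135.6988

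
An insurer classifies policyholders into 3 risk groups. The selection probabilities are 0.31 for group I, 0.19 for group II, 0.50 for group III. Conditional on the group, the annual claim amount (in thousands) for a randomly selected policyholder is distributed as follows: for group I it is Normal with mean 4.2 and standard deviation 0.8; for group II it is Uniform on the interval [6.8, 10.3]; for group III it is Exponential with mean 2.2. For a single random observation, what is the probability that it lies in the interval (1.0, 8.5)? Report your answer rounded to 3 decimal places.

0.709

Conditional on each group, P(1.0 < X < 8.5): I: 0.999968; II: 0.485714; III: 0.613745.
By total probability, P(1.0 < X < 8.5) = 0.31·0.999968 + 0.19·0.485714 + 0.5·0.613745 = 0.709148.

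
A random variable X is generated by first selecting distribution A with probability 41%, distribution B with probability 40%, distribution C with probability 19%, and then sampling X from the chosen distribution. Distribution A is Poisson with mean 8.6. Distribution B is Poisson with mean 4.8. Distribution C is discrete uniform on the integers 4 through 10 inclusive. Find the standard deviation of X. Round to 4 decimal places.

3.0235

Per component, A: μ=8.6, E[X²]=82.56; B: μ=4.8, E[X²]=27.84; C: μ=7, E[X²]=53.
E[X] = 0.41·8.6 + 0.4·4.8 + 0.19·7 = 6.776.
E[X²] = 0.41·82.56 + 0.4·27.84 + 0.19·53 = 55.0556.
Var(X) = E[X²] − (E[X])² = 55.0556 − 45.9142 = 9.14142.
SD(X) = √9.14142 = 3.02348.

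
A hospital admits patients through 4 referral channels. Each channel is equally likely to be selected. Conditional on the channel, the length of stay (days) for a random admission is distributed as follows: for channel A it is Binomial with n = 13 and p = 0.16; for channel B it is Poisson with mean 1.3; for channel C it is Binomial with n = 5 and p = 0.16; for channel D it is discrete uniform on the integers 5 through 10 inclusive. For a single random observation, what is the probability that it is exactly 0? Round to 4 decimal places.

0.1986

Conditional on each channel, P(X = 0): A: 0.103665; B: 0.272532; C: 0.418212; D: 0.
By total probability, P(X = 0) = 0.25·0.103665 + 0.25·0.272532 + 0.25·0.418212 + 0.25·0 = 0.198602.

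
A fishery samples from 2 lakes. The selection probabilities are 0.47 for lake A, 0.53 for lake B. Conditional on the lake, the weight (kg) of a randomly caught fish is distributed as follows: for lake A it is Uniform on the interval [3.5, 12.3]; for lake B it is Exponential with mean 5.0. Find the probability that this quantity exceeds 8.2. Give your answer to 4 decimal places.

0.3218

Conditional on each lake, P(X > 8.2): A: 0.465909; B: 0.19398.
By total probability, P(X > 8.2) = 0.47·0.465909 + 0.53·0.19398 = 0.321787.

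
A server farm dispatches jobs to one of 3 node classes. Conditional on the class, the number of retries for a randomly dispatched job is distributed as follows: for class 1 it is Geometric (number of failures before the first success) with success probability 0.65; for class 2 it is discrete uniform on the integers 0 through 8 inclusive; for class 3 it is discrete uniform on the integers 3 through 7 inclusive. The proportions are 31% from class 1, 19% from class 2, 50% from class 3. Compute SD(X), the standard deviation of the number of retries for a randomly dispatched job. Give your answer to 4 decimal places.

Per component, 1: μ=0.538462, E[X²]=1.11834; 2: μ=4, E[X²]=22.6667; 3: μ=5, E[X²]=27.
E[X] = 0.31·0.538462 + 0.19·4 + 0.5·5 = 3.42692.
E[X²] = 0.31·1.11834 + 0.19·22.6667 + 0.5·27 = 18.1534.
Var(X) = E[X²] − (E[X])² = 18.1534 − 11.7438 = 6.40955.
SD(X) = √6.40955 = 2.53171.

2.5317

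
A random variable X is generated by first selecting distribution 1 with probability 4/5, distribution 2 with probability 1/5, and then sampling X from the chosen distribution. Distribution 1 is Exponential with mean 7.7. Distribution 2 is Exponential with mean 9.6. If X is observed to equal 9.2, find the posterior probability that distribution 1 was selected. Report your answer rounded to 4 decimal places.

Likelihoods f(9.2 | ·): 1: 0.0393199; 2: 0.0399512.
Posterior ∝ prior × likelihood. Numerator for 1: 0.8·0.0393199 = 0.0314559.
Normalizing constant: 0.8·0.0393199 + 0.2·0.0399512 = 0.0394461.
P(1 | observation) = 0.0314559 / 0.0394461 = 0.797439.

0.7974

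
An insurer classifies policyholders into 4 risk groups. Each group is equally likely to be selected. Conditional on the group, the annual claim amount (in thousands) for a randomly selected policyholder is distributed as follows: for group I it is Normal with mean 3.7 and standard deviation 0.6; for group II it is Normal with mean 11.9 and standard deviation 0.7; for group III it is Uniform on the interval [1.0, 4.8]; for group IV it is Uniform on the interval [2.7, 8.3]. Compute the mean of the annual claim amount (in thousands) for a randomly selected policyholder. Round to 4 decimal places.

Component means — I: 3.7; II: 11.9; III: 2.9; IV: 5.5.
E[X] = 0.25·3.7 + 0.25·11.9 + 0.25·2.9 + 0.25·5.5 = 6.

6.0000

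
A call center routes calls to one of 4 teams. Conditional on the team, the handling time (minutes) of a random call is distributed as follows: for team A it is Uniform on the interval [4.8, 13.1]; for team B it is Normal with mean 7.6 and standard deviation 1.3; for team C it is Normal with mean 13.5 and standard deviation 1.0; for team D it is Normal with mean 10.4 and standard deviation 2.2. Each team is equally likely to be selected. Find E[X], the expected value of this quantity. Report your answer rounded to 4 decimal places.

10.1125

Component means — A: 8.95; B: 7.6; C: 13.5; D: 10.4.
E[X] = 0.25·8.95 + 0.25·7.6 + 0.25·13.5 + 0.25·10.4 = 10.1125.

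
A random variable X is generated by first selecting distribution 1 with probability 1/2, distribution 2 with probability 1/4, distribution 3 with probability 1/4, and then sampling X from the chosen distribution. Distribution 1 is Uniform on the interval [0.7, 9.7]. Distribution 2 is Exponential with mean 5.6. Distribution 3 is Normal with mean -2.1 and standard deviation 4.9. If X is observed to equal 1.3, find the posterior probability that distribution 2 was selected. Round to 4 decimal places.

0.3309

Likelihoods f(1.3 | ·): 1: 0.111111; 2: 0.141577; 3: 0.0639978.
Posterior ∝ prior × likelihood. Numerator for 2: 0.25·0.141577 = 0.0353943.
Normalizing constant: 0.5·0.111111 + 0.25·0.141577 + 0.25·0.0639978 = 0.106949.
P(2 | observation) = 0.0353943 / 0.106949 = 0.330945.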